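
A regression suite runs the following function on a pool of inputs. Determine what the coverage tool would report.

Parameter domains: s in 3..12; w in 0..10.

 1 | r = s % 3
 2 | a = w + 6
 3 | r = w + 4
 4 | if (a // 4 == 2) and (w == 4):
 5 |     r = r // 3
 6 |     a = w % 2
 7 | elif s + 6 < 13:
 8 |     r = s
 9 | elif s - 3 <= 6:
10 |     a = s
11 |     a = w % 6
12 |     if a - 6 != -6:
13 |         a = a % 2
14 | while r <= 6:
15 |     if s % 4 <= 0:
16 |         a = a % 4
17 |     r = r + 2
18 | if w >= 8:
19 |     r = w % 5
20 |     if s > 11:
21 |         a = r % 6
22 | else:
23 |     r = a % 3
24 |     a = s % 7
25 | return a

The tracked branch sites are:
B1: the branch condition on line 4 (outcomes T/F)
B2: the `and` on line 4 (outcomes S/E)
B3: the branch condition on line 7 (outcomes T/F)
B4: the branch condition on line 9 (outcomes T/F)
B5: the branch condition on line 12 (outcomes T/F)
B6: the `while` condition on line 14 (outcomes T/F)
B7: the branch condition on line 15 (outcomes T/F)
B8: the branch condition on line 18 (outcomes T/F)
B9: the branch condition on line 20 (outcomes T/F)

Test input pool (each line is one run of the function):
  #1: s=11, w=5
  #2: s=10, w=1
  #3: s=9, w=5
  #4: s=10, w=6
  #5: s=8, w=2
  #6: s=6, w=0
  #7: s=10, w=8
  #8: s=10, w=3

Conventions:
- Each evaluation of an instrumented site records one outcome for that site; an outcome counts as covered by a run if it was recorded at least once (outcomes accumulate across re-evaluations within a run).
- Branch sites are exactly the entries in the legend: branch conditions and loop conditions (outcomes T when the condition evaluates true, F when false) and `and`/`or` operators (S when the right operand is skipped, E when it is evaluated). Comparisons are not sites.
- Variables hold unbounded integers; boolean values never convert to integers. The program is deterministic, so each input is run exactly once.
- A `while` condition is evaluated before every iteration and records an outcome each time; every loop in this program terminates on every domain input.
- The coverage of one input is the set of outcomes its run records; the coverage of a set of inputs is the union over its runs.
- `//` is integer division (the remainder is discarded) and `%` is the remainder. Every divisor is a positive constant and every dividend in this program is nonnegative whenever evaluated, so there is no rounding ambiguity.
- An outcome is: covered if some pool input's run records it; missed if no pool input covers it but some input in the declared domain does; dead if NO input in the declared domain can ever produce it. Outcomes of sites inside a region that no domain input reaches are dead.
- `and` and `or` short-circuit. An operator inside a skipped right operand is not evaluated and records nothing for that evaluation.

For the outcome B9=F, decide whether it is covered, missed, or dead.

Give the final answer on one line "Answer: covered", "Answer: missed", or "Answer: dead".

B9=F is recorded by pool input(s) 7 -> covered

Answer: covered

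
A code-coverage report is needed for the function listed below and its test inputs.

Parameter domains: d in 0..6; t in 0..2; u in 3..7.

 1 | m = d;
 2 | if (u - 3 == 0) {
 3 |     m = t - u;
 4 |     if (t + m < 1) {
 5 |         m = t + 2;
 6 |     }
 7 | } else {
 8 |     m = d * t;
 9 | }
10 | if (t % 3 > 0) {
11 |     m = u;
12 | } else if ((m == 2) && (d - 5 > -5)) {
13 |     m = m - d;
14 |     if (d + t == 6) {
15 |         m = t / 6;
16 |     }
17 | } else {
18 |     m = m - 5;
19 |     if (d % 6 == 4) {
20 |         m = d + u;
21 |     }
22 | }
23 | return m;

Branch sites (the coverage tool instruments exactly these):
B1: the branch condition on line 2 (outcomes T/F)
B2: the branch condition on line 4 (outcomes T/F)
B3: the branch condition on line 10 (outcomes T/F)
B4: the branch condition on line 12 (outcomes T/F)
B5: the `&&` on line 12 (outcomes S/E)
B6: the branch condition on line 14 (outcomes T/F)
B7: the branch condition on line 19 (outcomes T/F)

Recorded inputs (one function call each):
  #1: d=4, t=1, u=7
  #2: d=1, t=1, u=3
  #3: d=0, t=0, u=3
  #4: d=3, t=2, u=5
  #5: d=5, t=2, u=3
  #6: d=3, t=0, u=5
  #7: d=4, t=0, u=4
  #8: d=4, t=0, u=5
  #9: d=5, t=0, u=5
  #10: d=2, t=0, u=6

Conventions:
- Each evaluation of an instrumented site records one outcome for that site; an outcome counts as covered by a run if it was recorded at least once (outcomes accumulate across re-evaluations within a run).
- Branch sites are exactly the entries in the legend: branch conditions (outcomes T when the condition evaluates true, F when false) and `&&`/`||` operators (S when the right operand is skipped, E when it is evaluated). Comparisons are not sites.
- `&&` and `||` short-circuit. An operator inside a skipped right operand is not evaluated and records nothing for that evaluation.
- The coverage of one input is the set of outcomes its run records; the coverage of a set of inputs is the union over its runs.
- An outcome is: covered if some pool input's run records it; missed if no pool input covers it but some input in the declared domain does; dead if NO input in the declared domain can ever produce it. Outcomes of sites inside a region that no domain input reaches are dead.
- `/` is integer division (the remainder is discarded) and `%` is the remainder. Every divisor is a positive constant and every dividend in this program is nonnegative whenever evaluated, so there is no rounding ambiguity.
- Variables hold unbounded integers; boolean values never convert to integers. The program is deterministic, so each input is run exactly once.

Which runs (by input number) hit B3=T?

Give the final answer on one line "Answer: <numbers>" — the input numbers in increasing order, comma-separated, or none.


input #1 (d=4, t=1, u=7): covers B3=T
input #2 (d=1, t=1, u=3): covers B3=T
input #3 (d=0, t=0, u=3): misses B3=T
input #4 (d=3, t=2, u=5): covers B3=T
input #5 (d=5, t=2, u=3): covers B3=T
input #6 (d=3, t=0, u=5): misses B3=T
input #7 (d=4, t=0, u=4): misses B3=T
input #8 (d=4, t=0, u=5): misses B3=T
input #9 (d=5, t=0, u=5): misses B3=T
input #10 (d=2, t=0, u=6): misses B3=T
Answer: 1, 2, 4, 5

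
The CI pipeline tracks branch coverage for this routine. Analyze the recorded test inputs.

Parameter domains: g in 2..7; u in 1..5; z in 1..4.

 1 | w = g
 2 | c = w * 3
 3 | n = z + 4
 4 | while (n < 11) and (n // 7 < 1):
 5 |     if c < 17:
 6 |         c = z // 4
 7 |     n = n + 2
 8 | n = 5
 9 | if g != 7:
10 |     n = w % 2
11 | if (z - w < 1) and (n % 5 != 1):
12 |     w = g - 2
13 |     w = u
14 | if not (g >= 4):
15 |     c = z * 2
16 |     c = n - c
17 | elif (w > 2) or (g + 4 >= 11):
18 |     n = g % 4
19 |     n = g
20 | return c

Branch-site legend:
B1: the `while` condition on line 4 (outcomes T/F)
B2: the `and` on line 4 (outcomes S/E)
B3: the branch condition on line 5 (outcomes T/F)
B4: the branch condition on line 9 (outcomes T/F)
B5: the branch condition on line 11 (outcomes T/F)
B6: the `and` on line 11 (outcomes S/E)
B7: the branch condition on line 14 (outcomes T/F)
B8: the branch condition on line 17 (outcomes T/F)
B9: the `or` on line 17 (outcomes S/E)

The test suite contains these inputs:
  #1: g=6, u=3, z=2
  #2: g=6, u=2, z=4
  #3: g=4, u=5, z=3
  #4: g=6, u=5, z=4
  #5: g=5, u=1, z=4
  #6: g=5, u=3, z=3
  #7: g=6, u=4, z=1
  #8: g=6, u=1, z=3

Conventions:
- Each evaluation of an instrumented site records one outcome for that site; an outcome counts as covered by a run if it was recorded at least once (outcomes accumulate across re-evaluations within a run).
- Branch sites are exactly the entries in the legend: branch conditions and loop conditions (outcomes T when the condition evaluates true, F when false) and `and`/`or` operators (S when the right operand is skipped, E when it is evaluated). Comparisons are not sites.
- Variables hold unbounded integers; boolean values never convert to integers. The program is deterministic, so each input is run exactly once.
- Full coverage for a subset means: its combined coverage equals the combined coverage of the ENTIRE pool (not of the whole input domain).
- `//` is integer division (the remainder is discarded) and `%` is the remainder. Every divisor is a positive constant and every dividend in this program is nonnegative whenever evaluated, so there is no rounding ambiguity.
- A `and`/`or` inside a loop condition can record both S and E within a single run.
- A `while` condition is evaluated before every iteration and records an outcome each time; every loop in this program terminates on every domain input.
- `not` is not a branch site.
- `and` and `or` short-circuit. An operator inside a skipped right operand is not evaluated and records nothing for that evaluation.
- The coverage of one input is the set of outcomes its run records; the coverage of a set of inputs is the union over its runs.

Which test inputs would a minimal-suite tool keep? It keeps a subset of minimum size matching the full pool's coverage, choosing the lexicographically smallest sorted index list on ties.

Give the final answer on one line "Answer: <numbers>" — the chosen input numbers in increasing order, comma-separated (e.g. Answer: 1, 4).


run #1 (g=6, u=3, z=2) runs B2->E, B1->T, B3->F, B2->E, B1->F, B4->T, B6->E, B5->T, B7->F, B9->S, B8->T; records B1=T, B1=F, B2=E, B3=F, B4=T, B5=T, B6=E, B7=F, B8=T, B9=S
run #2 (g=6, u=2, z=4) runs B2->E, B1->F, B4->T, B6->E, B5->T, B7->F, B9->E, B8->F; records B1=F, B2=E, B4=T, B5=T, B6=E, B7=F, B8=F, B9=E
run #3 (g=4, u=5, z=3) runs B2->E, B1->F, B4->T, B6->E, B5->T, B7->F, B9->S, B8->T; records B1=F, B2=E, B4=T, B5=T, B6=E, B7=F, B8=T, B9=S
run #4 (g=6, u=5, z=4) runs B2->E, B1->F, B4->T, B6->E, B5->T, B7->F, B9->S, B8->T; records B1=F, B2=E, B4=T, B5=T, B6=E, B7=F, B8=T, B9=S
run #5 (g=5, u=1, z=4) runs B2->E, B1->F, B4->T, B6->E, B5->F, B7->F, B9->S, B8->T; records B1=F, B2=E, B4=T, B5=F, B6=E, B7=F, B8=T, B9=S
run #6 (g=5, u=3, z=3) runs B2->E, B1->F, B4->T, B6->E, B5->F, B7->F, B9->S, B8->T; records B1=F, B2=E, B4=T, B5=F, B6=E, B7=F, B8=T, B9=S
run #7 (g=6, u=4, z=1) runs B2->E, B1->T, B3->F, B2->E, B1->F, B4->T, B6->E, B5->T, B7->F, B9->S, B8->T; records B1=T, B1=F, B2=E, B3=F, B4=T, B5=T, B6=E, B7=F, B8=T, B9=S
run #8 (g=6, u=1, z=3) runs B2->E, B1->F, B4->T, B6->E, B5->T, B7->F, B9->E, B8->F; records B1=F, B2=E, B4=T, B5=T, B6=E, B7=F, B8=F, B9=E
the full pool covers 13 outcomes: B1=T, B1=F, B2=E, B3=F, B4=T, B5=T, B5=F, B6=E, B7=F, B8=T, B8=F, B9=S, B9=E
size 1 is not enough: best union over all size-1 subsets is 10/13
size 2 is not enough: best union over all size-2 subsets is 12/13
at size 3, {1, 2, 5} reaches all 13 outcomes; every lexicographically earlier size-3 subset fails
Answer: 1, 2, 5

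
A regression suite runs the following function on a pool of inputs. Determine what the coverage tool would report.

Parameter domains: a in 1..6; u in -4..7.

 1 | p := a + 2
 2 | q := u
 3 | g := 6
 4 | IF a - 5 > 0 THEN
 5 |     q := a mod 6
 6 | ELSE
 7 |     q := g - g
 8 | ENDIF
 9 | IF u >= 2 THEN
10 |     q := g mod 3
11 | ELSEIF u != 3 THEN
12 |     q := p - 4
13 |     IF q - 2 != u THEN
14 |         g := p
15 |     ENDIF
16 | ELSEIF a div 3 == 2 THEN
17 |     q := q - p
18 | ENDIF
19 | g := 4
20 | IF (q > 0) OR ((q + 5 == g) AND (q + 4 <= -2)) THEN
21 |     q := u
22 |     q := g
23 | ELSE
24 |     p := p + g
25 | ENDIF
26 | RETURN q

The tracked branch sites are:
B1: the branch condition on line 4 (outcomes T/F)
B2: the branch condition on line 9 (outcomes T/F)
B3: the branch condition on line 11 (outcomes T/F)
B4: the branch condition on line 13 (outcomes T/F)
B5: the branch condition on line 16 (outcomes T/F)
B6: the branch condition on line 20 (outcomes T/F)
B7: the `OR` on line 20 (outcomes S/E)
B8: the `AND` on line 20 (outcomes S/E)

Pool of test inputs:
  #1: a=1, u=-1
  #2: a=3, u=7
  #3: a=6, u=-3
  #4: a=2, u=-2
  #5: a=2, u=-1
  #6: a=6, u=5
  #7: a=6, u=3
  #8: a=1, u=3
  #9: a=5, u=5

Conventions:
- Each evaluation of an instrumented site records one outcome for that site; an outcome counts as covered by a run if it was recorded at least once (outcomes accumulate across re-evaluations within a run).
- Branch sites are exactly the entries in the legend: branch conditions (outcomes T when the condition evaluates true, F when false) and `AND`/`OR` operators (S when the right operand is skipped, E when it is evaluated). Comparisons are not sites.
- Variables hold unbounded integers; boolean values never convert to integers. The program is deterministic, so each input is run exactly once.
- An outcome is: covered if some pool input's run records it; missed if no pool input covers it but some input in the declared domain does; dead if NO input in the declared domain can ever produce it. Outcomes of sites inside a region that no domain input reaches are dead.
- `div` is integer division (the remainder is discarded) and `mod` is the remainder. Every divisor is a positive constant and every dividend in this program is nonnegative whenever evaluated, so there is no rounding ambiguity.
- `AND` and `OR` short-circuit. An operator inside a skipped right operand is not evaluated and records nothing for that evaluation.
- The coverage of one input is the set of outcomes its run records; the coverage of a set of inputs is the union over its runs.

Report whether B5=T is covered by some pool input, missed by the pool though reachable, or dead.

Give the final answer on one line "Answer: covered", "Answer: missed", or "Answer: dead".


no pool input records B5=T
checking all 72 inputs in the declared domain: B5=T is never recorded -> dead
Answer: dead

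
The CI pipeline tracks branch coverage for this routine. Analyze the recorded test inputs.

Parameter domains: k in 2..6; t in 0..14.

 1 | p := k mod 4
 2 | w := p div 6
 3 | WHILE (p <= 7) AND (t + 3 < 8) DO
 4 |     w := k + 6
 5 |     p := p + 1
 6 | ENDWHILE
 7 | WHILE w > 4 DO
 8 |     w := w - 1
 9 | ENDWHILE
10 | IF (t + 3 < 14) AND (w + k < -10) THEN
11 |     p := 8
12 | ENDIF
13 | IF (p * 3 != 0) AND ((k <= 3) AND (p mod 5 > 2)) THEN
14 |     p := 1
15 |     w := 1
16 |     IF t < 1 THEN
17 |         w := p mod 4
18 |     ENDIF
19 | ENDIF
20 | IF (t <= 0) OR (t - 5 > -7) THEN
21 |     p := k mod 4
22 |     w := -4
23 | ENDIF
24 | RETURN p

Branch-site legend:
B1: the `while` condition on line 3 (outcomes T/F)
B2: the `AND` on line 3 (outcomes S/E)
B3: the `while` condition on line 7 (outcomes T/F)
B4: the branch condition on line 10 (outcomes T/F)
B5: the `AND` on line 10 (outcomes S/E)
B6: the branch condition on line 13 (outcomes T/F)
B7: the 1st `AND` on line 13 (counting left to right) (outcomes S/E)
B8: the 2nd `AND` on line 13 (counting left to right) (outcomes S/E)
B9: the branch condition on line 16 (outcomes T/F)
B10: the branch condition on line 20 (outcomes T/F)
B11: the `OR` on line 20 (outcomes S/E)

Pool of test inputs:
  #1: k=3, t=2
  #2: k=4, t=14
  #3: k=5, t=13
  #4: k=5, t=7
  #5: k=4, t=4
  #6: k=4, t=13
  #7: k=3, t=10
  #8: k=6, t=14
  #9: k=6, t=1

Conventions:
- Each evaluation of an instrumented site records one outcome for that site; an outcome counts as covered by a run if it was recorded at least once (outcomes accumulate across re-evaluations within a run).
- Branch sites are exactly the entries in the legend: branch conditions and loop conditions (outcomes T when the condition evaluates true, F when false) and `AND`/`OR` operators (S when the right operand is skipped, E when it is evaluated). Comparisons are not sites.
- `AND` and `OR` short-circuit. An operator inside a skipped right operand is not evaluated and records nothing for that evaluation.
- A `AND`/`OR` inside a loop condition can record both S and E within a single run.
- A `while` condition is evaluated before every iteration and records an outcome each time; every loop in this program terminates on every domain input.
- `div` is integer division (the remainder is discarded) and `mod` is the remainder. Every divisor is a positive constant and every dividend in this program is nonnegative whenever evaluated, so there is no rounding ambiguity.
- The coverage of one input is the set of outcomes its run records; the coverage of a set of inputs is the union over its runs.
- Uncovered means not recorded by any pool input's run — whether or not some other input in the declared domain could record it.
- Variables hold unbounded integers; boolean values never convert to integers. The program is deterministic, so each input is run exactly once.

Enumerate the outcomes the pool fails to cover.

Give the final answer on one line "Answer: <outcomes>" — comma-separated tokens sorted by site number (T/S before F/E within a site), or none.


run #1 (k=3, t=2) records B1=T, B1=F, B2=S, B2=E, B3=T, B3=F, B4=F, B5=E, B6=T, B7=E, B8=E, B9=F, B10=T, B11=E
run #2 (k=4, t=14) records B1=F, B2=E, B3=F, B4=F, B5=S, B6=F, B7=S, B10=T, B11=E
run #3 (k=5, t=13) records B1=F, B2=E, B3=F, B4=F, B5=S, B6=F, B7=E, B8=S, B10=T, B11=E
run #4 (k=5, t=7) records B1=F, B2=E, B3=F, B4=F, B5=E, B6=F, B7=E, B8=S, B10=T, B11=E
run #5 (k=4, t=4) records B1=T, B1=F, B2=S, B2=E, B3=T, B3=F, B4=F, B5=E, B6=F, B7=E, B8=S, B10=T, B11=E
run #6 (k=4, t=13) records B1=F, B2=E, B3=F, B4=F, B5=S, B6=F, B7=S, B10=T, B11=E
run #7 (k=3, t=10) records B1=F, B2=E, B3=F, B4=F, B5=E, B6=T, B7=E, B8=E, B9=F, B10=T, B11=E
run #8 (k=6, t=14) records B1=F, B2=E, B3=F, B4=F, B5=S, B6=F, B7=E, B8=S, B10=T, B11=E
run #9 (k=6, t=1) records B1=T, B1=F, B2=S, B2=E, B3=T, B3=F, B4=F, B5=E, B6=F, B7=E, B8=S, B10=T, B11=E
union over the pool: B1=T, B1=F, B2=S, B2=E, B3=T, B3=F, B4=F, B5=S, B5=E, B6=T, B6=F, B7=S, B7=E, B8=S, B8=E, B9=F, B10=T, B11=E
uncovered (4 of 22): B4=T, B9=T, B10=F, B11=S
Answer: B4=T, B9=T, B10=F, B11=S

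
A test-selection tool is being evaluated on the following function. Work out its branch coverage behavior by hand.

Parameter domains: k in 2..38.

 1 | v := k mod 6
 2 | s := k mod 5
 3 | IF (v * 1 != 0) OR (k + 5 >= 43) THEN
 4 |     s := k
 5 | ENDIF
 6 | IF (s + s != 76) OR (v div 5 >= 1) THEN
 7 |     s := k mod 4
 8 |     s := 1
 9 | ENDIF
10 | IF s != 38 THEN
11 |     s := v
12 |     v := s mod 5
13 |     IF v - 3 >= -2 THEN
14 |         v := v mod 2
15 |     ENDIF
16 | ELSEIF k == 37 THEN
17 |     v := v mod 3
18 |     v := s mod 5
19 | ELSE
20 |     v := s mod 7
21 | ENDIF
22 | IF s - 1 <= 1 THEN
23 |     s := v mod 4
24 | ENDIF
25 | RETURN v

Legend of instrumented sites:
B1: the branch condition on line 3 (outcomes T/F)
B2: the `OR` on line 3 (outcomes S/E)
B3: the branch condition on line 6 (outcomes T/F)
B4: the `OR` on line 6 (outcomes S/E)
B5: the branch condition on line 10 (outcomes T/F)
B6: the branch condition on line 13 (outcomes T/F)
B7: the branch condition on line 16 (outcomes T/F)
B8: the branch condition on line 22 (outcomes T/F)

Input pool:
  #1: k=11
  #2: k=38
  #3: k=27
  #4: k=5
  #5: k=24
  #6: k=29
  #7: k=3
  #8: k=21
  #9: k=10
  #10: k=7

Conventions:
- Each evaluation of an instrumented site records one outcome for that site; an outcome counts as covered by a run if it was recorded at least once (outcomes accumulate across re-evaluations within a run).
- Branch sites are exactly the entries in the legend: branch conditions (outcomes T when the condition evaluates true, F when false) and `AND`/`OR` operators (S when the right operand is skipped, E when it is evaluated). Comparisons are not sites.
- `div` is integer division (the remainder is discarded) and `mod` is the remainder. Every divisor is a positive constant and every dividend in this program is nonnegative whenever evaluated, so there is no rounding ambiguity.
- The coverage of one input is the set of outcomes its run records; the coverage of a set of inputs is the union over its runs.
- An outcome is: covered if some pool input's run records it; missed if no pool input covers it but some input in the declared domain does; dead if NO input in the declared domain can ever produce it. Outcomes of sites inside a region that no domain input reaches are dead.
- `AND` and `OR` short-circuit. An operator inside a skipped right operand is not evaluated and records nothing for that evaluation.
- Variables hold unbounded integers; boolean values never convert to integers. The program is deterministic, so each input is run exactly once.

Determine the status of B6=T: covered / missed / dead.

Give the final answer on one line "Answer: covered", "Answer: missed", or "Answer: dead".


B6=T is recorded by pool input(s) 3, 7, 8, 9, 10 -> covered
Answer: covered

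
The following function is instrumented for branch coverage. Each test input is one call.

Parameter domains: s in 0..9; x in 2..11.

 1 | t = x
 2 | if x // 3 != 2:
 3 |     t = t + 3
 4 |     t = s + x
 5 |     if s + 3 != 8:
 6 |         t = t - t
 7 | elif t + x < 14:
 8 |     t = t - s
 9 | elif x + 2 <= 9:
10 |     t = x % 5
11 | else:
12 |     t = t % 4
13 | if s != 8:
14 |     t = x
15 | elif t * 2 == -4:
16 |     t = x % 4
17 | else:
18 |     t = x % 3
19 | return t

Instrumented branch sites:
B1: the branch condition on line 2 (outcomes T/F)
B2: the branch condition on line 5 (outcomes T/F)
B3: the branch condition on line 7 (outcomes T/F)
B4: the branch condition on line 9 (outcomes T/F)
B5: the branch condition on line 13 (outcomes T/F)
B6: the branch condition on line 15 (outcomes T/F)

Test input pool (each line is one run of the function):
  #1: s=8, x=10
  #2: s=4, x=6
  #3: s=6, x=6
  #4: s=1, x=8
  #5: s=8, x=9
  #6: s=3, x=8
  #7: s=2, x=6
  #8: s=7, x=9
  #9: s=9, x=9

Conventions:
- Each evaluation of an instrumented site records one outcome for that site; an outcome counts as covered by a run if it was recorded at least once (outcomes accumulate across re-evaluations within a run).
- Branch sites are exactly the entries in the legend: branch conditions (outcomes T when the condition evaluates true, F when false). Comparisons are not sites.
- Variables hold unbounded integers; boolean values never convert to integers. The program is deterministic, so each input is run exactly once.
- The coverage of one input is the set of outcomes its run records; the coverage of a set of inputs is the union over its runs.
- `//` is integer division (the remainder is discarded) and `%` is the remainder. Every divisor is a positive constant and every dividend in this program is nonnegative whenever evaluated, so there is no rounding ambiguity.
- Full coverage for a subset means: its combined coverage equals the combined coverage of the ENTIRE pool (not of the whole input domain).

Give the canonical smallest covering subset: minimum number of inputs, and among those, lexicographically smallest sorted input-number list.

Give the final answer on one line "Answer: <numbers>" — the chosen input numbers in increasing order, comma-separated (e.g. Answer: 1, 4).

test 1 (s=8, x=10) fires B1->T, B2->T, B5->F, B6->F; hits B1=T, B2=T, B5=F, B6=F
test 2 (s=4, x=6) fires B1->F, B3->T, B5->T; hits B1=F, B3=T, B5=T
test 3 (s=6, x=6) fires B1->F, B3->T, B5->T; hits B1=F, B3=T, B5=T
test 4 (s=1, x=8) fires B1->F, B3->F, B4->F, B5->T; hits B1=F, B3=F, B4=F, B5=T
test 5 (s=8, x=9) fires B1->T, B2->T, B5->F, B6->F; hits B1=T, B2=T, B5=F, B6=F
test 6 (s=3, x=8) fires B1->F, B3->F, B4->F, B5->T; hits B1=F, B3=F, B4=F, B5=T
test 7 (s=2, x=6) fires B1->F, B3->T, B5->T; hits B1=F, B3=T, B5=T
test 8 (s=7, x=9) fires B1->T, B2->T, B5->T; hits B1=T, B2=T, B5=T
test 9 (s=9, x=9) fires B1->T, B2->T, B5->T; hits B1=T, B2=T, B5=T
the full pool covers 9 outcomes: B1=T, B1=F, B2=T, B3=T, B3=F, B4=F, B5=T, B5=F, B6=F
checked all size-1 subsets: none covers 9 outcomes (max 4/9)
checked all size-2 subsets: none covers 9 outcomes (max 8/9)
the canonical winner is {1, 2, 4}: size 3, full 9-outcome coverage, earliest index list among size-3 covers

Answer: 1, 2, 4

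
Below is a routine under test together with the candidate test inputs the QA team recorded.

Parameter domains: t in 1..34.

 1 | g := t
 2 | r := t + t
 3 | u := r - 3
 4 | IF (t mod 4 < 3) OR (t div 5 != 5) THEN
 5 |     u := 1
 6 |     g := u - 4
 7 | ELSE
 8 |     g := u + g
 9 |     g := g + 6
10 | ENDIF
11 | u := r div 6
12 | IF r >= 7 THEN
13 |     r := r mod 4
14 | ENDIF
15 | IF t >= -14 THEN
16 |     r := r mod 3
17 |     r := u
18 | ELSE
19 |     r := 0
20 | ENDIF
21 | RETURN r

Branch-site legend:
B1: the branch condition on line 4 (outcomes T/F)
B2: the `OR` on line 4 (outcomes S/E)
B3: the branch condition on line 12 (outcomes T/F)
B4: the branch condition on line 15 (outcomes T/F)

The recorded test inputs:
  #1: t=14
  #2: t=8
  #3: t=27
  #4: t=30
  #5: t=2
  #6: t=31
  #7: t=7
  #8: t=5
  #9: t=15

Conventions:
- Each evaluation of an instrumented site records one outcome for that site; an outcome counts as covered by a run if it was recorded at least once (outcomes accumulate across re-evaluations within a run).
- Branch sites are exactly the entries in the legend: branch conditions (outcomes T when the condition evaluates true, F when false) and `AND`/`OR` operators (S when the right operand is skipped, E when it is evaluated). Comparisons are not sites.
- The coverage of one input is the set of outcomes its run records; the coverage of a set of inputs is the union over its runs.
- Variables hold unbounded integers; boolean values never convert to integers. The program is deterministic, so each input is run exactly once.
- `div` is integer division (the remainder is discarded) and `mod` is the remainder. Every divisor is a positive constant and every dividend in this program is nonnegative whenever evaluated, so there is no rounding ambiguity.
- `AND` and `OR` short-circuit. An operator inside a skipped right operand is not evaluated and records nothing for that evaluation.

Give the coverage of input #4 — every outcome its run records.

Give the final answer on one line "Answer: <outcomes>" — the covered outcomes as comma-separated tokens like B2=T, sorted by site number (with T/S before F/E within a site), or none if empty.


Running input #4 (t=30), event by event:
  B2->S, B1->T, B3->T, B4->T
distinct outcomes covered: B1=T, B2=S, B3=T, B4=T
Answer: B1=T, B2=S, B3=T, B4=T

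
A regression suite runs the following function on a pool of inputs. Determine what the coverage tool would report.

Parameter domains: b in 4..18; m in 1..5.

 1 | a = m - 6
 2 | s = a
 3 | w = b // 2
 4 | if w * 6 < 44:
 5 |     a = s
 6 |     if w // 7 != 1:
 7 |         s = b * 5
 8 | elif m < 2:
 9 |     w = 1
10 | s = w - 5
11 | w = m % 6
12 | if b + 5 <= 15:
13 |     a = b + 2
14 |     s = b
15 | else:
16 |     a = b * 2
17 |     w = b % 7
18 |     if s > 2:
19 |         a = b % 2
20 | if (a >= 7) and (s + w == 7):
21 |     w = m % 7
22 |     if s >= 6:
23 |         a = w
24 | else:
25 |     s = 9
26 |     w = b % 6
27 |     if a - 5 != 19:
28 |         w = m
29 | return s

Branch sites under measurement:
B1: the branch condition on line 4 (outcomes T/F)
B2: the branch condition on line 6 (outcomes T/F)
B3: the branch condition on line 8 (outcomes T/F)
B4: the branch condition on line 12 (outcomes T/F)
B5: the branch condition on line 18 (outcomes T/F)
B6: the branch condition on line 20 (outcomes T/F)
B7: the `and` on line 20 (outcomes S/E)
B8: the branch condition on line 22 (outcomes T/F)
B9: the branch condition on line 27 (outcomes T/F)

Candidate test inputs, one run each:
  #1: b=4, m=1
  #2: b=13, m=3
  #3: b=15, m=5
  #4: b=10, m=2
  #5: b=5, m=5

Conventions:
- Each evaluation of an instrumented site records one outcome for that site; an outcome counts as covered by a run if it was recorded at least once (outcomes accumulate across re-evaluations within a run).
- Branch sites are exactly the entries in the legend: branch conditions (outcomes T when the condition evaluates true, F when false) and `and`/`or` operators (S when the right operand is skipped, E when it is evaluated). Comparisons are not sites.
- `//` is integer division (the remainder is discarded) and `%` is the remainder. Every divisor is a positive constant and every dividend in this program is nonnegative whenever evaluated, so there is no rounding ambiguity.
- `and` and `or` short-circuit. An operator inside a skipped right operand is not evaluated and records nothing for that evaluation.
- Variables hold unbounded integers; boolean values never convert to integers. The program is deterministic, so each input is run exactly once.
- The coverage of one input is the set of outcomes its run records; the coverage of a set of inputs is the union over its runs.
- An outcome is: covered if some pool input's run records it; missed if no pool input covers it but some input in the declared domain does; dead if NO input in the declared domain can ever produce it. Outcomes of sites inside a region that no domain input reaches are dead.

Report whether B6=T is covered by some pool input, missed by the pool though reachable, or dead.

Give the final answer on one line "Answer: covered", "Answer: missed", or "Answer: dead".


B6=T is recorded by pool input(s) 2 -> covered
Answer: covered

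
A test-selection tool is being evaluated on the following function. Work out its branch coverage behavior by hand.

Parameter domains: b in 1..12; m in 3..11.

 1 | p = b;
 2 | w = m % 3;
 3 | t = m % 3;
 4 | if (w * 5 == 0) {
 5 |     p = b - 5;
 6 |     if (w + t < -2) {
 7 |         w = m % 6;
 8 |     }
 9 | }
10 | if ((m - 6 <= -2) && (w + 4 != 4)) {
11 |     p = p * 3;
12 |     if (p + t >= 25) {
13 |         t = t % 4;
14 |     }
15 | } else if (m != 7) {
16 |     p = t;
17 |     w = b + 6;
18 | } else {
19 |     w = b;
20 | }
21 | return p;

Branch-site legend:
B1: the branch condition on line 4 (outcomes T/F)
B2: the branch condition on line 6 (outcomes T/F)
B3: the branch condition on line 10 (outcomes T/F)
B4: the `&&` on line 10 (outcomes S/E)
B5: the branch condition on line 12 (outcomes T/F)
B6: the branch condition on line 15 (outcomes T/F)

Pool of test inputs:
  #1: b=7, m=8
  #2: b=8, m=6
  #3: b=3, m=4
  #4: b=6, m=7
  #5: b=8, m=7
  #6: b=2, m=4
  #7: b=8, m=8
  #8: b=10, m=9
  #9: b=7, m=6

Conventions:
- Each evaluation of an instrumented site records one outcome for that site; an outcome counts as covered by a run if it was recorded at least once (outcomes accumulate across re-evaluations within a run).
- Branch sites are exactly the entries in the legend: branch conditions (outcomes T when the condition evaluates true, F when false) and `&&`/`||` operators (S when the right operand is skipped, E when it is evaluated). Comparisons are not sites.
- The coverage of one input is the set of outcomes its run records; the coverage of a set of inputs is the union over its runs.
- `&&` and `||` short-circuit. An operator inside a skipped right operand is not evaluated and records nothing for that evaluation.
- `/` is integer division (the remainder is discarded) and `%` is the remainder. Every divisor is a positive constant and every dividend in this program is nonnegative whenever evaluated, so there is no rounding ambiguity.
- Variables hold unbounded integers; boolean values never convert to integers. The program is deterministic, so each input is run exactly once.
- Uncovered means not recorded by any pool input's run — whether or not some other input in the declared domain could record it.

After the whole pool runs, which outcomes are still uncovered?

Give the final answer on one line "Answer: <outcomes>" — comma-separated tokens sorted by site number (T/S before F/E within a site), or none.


input #1, b=7, m=8: events B1->F, B4->S, B3->F, B6->T; outcomes B1=F, B3=F, B4=S, B6=T
input #2, b=8, m=6: events B1->T, B2->F, B4->S, B3->F, B6->T; outcomes B1=T, B2=F, B3=F, B4=S, B6=T
input #3, b=3, m=4: events B1->F, B4->E, B3->T, B5->F; outcomes B1=F, B3=T, B4=E, B5=F
input #4, b=6, m=7: events B1->F, B4->S, B3->F, B6->F; outcomes B1=F, B3=F, B4=S, B6=F
input #5, b=8, m=7: events B1->F, B4->S, B3->F, B6->F; outcomes B1=F, B3=F, B4=S, B6=F
input #6, b=2, m=4: events B1->F, B4->E, B3->T, B5->F; outcomes B1=F, B3=T, B4=E, B5=F
input #7, b=8, m=8: events B1->F, B4->S, B3->F, B6->T; outcomes B1=F, B3=F, B4=S, B6=T
input #8, b=10, m=9: events B1->T, B2->F, B4->S, B3->F, B6->T; outcomes B1=T, B2=F, B3=F, B4=S, B6=T
input #9, b=7, m=6: events B1->T, B2->F, B4->S, B3->F, B6->T; outcomes B1=T, B2=F, B3=F, B4=S, B6=T
union over the pool: B1=T, B1=F, B2=F, B3=T, B3=F, B4=S, B4=E, B5=F, B6=T, B6=F
uncovered (2 of 12): B2=T, B5=T
Answer: B2=T, B5=T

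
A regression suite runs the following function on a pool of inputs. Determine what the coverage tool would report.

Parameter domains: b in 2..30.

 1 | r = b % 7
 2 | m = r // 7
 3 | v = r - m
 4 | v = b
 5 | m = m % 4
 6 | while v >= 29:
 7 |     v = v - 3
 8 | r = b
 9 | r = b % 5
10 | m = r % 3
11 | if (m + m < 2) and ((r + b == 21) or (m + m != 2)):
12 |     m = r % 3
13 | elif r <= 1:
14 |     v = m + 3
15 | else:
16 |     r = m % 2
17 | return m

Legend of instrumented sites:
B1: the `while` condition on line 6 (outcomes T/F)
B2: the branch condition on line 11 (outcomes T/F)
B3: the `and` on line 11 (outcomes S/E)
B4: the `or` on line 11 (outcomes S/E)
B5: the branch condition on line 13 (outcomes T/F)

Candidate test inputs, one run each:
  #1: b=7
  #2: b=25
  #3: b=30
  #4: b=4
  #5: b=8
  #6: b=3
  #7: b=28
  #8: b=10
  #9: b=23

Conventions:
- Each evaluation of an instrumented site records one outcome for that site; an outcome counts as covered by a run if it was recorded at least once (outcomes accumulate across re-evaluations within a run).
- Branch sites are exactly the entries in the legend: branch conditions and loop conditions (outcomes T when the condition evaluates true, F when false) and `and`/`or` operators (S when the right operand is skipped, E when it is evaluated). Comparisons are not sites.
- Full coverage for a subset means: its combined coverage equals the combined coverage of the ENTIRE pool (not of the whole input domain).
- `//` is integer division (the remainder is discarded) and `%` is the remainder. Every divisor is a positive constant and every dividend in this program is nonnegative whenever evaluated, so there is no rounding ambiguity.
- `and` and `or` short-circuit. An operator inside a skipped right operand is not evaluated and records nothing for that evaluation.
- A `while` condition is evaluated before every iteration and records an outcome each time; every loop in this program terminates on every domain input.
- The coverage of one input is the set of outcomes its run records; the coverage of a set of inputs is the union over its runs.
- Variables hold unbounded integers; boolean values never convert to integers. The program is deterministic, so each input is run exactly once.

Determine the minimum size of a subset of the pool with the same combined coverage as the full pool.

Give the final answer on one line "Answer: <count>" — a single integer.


test 1 (b=7) fires B1->F, B3->S, B2->F, B5->F; hits B1=F, B2=F, B3=S, B5=F
test 2 (b=25) fires B1->F, B3->E, B4->E, B2->T; hits B1=F, B2=T, B3=E, B4=E
test 3 (b=30) fires B1->T, B1->F, B3->E, B4->E, B2->T; hits B1=T, B1=F, B2=T, B3=E, B4=E
test 4 (b=4) fires B1->F, B3->S, B2->F, B5->F; hits B1=F, B2=F, B3=S, B5=F
test 5 (b=8) fires B1->F, B3->E, B4->E, B2->T; hits B1=F, B2=T, B3=E, B4=E
test 6 (b=3) fires B1->F, B3->E, B4->E, B2->T; hits B1=F, B2=T, B3=E, B4=E
test 7 (b=28) fires B1->F, B3->E, B4->E, B2->T; hits B1=F, B2=T, B3=E, B4=E
test 8 (b=10) fires B1->F, B3->E, B4->E, B2->T; hits B1=F, B2=T, B3=E, B4=E
test 9 (b=23) fires B1->F, B3->E, B4->E, B2->T; hits B1=F, B2=T, B3=E, B4=E
together the pool reaches 8 outcomes: B1=T, B1=F, B2=T, B2=F, B3=S, B3=E, B4=E, B5=F
no size-1 subset reaches all 8 outcomes (best union: 5/8)
the canonical winner is {1, 3}: size 2, full 8-outcome coverage, earliest index list among size-2 covers
Answer: 2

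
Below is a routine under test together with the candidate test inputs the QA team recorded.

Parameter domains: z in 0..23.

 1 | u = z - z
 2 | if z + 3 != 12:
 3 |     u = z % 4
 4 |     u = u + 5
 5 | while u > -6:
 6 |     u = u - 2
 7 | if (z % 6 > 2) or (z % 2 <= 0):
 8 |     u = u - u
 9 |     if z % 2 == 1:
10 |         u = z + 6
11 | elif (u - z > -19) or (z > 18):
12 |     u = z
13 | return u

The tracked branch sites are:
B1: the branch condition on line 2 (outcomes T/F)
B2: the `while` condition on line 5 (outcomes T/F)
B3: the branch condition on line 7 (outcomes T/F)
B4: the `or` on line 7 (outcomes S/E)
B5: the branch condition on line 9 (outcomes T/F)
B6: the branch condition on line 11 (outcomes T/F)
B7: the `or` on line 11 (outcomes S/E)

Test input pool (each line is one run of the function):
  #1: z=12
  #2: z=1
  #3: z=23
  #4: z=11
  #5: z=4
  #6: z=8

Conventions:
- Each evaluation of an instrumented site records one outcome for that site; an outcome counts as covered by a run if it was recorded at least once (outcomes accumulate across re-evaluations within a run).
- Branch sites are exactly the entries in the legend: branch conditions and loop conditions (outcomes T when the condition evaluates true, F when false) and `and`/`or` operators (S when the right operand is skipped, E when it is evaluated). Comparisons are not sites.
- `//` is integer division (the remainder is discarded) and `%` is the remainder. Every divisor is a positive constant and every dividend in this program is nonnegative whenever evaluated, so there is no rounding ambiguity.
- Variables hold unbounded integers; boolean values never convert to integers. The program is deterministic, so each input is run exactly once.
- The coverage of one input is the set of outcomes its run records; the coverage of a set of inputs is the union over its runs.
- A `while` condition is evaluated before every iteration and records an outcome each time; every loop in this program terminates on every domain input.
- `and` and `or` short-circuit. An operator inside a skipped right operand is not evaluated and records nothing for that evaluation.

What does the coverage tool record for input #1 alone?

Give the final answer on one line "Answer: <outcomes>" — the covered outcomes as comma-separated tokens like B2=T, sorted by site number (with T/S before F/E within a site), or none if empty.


Simulating input #1 (z=12) step by step:
  B1->T, B2->T, B2->T, B2->T, B2->T, B2->T, B2->T, B2->F, B4->E, B3->T
  B5->F
as a set, this run covers: B1=T, B2=T, B2=F, B3=T, B4=E, B5=F
Answer: B1=T, B2=T, B2=F, B3=T, B4=E, B5=F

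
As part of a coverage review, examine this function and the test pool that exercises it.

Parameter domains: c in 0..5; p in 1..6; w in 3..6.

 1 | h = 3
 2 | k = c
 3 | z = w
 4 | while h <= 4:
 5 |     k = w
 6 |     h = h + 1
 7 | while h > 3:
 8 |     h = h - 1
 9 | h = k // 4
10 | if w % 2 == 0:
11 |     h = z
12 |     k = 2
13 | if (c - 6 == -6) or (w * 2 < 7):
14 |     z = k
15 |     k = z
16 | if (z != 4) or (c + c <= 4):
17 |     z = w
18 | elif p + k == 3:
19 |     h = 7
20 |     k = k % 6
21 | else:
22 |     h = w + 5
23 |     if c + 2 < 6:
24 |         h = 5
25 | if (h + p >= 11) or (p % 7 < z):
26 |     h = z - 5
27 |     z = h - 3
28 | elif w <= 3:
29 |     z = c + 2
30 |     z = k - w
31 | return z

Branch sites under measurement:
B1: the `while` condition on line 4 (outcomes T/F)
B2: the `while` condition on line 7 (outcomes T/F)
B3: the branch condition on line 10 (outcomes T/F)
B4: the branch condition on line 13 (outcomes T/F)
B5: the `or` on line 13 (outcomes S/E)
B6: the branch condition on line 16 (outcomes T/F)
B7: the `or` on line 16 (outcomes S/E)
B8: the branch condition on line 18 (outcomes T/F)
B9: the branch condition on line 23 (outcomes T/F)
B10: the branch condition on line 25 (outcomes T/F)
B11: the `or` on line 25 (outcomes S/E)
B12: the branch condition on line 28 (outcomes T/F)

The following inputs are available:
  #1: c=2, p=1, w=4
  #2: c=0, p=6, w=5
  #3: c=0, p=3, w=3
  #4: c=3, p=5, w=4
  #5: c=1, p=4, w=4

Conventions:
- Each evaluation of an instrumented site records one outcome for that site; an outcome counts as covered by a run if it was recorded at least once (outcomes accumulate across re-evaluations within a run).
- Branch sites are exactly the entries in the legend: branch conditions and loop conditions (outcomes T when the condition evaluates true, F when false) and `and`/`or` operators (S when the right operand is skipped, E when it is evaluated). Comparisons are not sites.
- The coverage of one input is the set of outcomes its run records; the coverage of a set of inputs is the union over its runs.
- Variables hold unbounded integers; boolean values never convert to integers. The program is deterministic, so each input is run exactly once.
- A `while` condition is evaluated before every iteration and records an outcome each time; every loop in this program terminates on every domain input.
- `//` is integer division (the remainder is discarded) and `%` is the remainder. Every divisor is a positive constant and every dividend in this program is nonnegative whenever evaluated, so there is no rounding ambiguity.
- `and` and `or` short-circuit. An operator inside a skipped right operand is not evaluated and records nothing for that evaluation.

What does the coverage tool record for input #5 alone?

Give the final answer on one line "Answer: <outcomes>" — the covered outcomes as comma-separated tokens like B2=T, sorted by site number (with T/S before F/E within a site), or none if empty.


Tracing the run of input #5 (c=1, p=4, w=4):
  B1->T, B1->T, B1->F, B2->T, B2->T, B2->F, B3->T, B5->E, B4->F, B7->E
  B6->T, B11->E, B10->F, B12->F
distinct outcomes covered: B1=T, B1=F, B2=T, B2=F, B3=T, B4=F, B5=E, B6=T, B7=E, B10=F, B11=E, B12=F
Answer: B1=T, B1=F, B2=T, B2=F, B3=T, B4=F, B5=E, B6=T, B7=E, B10=F, B11=E, B12=F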